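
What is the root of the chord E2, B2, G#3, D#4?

E

Reordering E, B, G#, D# into stacked thirds gives E–G#–B–D#; the bottom of that stack, E, is the root.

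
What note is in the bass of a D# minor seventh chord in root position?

D#

The root of D# minor seventh (D#–F#–A#–C#) is D#; that is the bass in root position.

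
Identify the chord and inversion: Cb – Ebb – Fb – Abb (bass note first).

Fb minor seventh, second inversion

The distinct note names are Cb, Ebb, Fb, Abb. Stacked in thirds they read Fb–Abb–Cb–Ebb, which is a minor seventh chord on Fb.
Cb is the fifth of Fb minor seventh; fifth in the bass means second inversion (figured bass 4/3).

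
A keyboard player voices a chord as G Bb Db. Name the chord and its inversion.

G diminished, root position

The pitch classes G, Bb, Db arrange in thirds as G–Bb–Db: a G diminished triad.
The lowest note is G, the root of the chord, so this is root position (figured bass 5/3).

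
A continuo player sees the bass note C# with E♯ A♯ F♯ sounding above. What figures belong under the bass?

The notes C#, E#, A#, F# stack in thirds as F#–A#–C#–E# — an F# major seventh chord. The bass C# is the fifth, so this is second inversion: figured 4/3.

4/3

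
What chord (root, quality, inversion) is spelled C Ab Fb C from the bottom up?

The distinct note names are C, Ab, Fb. Stacked in thirds they read Fb–Ab–C, which is an augmented triad on Fb.
With the fifth (C) in the bass, the chord is in second inversion (figured bass 6/4).

Fb augmented, second inversion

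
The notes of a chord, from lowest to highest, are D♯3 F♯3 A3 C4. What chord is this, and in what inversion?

The distinct note names are D#, F#, A, C. Stacked in thirds they read D#–F#–A–C, which is a diminished seventh chord on D#.
The lowest note is D#, the root of the chord, so this is root position (figured bass 7).

D# diminished seventh, root position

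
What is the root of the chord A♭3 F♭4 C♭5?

Fb

Reordering Ab, Fb, Cb into stacked thirds gives Fb–Ab–Cb; the bottom of that stack, Fb, is the root.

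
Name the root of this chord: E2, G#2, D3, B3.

E

Reordering E, G#, D, B into stacked thirds gives E–G#–B–D; the bottom of that stack, E, is the root.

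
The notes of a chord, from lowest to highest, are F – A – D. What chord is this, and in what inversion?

Reducing to letter names: F, A, D. These stack in thirds as D–F–A — a D minor triad.
The lowest note is F, the third of the chord, so this is first inversion (figured bass 6).

D minor, first inversion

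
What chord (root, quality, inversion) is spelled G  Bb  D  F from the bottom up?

Reducing to letter names: G, Bb, D, F. These stack in thirds as G–Bb–D–F — a G minor seventh chord.
With the root (G) in the bass, the chord is in root position (figured bass 7).

G minor seventh, root position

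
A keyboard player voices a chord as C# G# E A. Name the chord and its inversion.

Reducing to letter names: C#, G#, E, A. These stack in thirds as A–C#–E–G# — an A major seventh chord.
C# is the third of A major seventh; third in the bass means first inversion (figured bass 6/5).

A major seventh, first inversion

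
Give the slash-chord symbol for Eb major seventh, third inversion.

Third inversion of Eb major seventh has the seventh (D) in the bass. As a slash chord: Ebmaj7/D.

Ebmaj7/D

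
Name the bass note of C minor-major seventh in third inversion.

B

C minor-major seventh is C–Eb–G–B. Third inversion places the seventh in the bass: B.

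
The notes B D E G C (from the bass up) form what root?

Reordering B, D, E, G, C into stacked thirds gives C–E–G–B–D; the bottom of that stack, C, is the root.

C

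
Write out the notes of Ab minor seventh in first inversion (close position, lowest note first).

Ab minor seventh is Ab–Cb–Eb–Gb. First inversion puts the third (Cb) in the bass, with the remaining tones above: Cb, Eb, Gb, Ab.

Cb, Eb, Gb, Ab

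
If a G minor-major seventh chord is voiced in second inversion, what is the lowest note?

D

The fifth of G minor-major seventh (G–Bb–D–F#) is D; that is the bass in second inversion.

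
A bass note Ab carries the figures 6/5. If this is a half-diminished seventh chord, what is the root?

F

The figures 6/5 mean the third of the chord is in the bass. If Ab is the third of a half-diminished seventh chord, the root is F (chord tones F–Ab–Cb–Eb).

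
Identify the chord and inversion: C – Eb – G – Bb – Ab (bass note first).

The pitch classes C, Eb, G, Bb, Ab arrange in thirds as Ab–C–Eb–G–Bb: an Ab major ninth chord.
C is the third of Ab major ninth; third in the bass means first inversion.

Ab major ninth, first inversion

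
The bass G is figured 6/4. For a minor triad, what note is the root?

C

The figures 6/4 mean the fifth of the chord is in the bass. If G is the fifth of a minor triad, the root is C (chord tones C–Eb–G).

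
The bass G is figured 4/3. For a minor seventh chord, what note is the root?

The figures 4/3 mean the fifth of the chord is in the bass. If G is the fifth of a minor seventh chord, the root is C (chord tones C–Eb–G–Bb).

C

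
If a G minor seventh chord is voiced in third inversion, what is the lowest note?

In third inversion the seventh is lowest. For G minor seventh (G–Bb–D–F) that is F.

F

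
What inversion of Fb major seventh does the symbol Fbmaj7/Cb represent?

Fbmaj7/Cb means Fb major seventh with Cb in the bass. Cb is the fifth of Fb major seventh (Fb–Ab–Cb–Eb), so this is second inversion.

second inversion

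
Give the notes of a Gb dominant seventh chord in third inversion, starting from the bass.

Fb, Gb, Bb, Db

Spelling Gb dominant seventh: Gb–Bb–Db–Fb. In third inversion the seventh is bass, giving Fb, Gb, Bb, Db from the bottom.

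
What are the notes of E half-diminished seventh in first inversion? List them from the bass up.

G, Bb, D, E

The chord tones are E–G–Bb–D. With the third (G) lowest for first inversion: G, Bb, D, E.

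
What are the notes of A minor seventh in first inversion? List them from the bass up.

A minor seventh is A–C–E–G. First inversion puts the third (C) in the bass, with the remaining tones above: C, E, G, A.

C, E, G, A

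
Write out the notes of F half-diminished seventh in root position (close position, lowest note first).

The chord tones are F–Ab–Cb–Eb. With the root (F) lowest for root position: F, Ab, Cb, Eb.

F, Ab, Cb, Eb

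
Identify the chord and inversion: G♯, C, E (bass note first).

The pitch classes G#, C, E arrange in thirds as C–E–G#: a C augmented triad.
The lowest note is G#, the fifth of the chord, so this is second inversion (figured bass 6/4).

C augmented, second inversion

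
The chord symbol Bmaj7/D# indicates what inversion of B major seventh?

first inversion

Bmaj7/D# means B major seventh with D# in the bass. D# is the third of B major seventh (B–D#–F#–A#), so this is first inversion.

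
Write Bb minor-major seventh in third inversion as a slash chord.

Third inversion of Bb minor-major seventh has the seventh (A) in the bass. As a slash chord: Bbm(maj7)/A.

Bbm(maj7)/A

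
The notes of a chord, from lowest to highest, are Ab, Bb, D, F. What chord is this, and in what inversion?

Reducing to letter names: Ab, Bb, D, F. These stack in thirds as Bb–D–F–Ab — a Bb dominant seventh chord.
The lowest note is Ab, the seventh of the chord, so this is third inversion (figured bass 4/2).

Bb dominant seventh, third inversion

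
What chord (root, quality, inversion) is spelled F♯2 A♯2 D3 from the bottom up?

D augmented, first inversion

Reducing to letter names: F#, A#, D. These stack in thirds as D–F#–A# — a D augmented triad.
F# is the third of D augmented; third in the bass means first inversion (figured bass 6).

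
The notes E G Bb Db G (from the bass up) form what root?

Reordering E, G, Bb, Db into stacked thirds gives E–G–Bb–Db; the bottom of that stack, E, is the root.

E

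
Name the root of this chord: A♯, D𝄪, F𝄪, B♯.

B#

The distinct letter names are A#, D##, F##, B#. Arranged as a stack of thirds they read B#–D##–F##–A#, so B# is the root (a B# dominant seventh chord).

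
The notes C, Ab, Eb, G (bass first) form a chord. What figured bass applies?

6/5

The notes C, Ab, Eb, G stack in thirds as Ab–C–Eb–G — an Ab major seventh chord. The bass C is the third, so this is first inversion: figured 6/5.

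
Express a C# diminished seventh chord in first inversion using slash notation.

C#dim7/E

First inversion of C# diminished seventh has the third (E) in the bass. As a slash chord: C#dim7/E.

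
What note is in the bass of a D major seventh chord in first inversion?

The third of D major seventh (D–F#–A–C#) is F#; that is the bass in first inversion.

F#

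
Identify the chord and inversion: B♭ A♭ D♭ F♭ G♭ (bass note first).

Gb dominant ninth, first inversion

Reducing to letter names: Bb, Ab, Db, Fb, Gb. These stack in thirds as Gb–Bb–Db–Fb–Ab — a Gb dominant ninth chord.
The lowest note is Bb, the third of the chord, so this is first inversion.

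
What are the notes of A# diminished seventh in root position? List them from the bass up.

Spelling A# diminished seventh: A#–C#–E–G. In root position the root is bass, giving A#, C#, E, G from the bottom.

A#, C#, E, G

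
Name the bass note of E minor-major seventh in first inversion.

G

In first inversion the third is lowest. For E minor-major seventh (E–G–B–D#) that is G.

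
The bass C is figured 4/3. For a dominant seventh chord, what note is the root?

F

The figures 4/3 mean the fifth of the chord is in the bass. If C is the fifth of a dominant seventh chord, the root is F (chord tones F–A–C–Eb).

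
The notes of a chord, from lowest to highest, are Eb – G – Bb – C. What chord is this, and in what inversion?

C minor seventh, first inversion

Reducing to letter names: Eb, G, Bb, C. These stack in thirds as C–Eb–G–Bb — a C minor seventh chord.
The lowest note is Eb, the third of the chord, so this is first inversion (figured bass 6/5).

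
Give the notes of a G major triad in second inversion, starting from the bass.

G major is G–B–D. Second inversion puts the fifth (D) in the bass, with the remaining tones above: D, G, B.

D, G, B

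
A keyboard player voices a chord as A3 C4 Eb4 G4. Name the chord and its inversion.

The pitch classes A, C, Eb, G arrange in thirds as A–C–Eb–G: an A half-diminished seventh chord.
With the root (A) in the bass, the chord is in root position (figured bass 7).

A half-diminished seventh, root position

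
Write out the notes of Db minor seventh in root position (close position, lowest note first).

Spelling Db minor seventh: Db–Fb–Ab–Cb. In root position the root is bass, giving Db, Fb, Ab, Cb from the bottom.

Db, Fb, Ab, Cb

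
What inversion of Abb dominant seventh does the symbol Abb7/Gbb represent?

Abb7/Gbb means Abb dominant seventh with Gbb in the bass. Gbb is the seventh of Abb dominant seventh (Abb–Cb–Ebb–Gbb), so this is third inversion.

third inversion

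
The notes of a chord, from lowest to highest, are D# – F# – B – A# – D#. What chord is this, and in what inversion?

B major seventh, first inversion

The pitch classes D#, F#, B, A# arrange in thirds as B–D#–F#–A#: a B major seventh chord.
The lowest note is D#, the third of the chord, so this is first inversion (figured bass 6/5).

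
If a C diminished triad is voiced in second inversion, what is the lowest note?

The fifth of C diminished (C–Eb–Gb) is Gb; that is the bass in second inversion.

Gb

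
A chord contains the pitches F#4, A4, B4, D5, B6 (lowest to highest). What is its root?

F#, A, B, D are the tones of a B minor seventh chord (B–D–F#–A), making B the root.

B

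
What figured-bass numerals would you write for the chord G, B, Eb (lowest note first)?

The notes G, B, Eb stack in thirds as Eb–G–B — an Eb augmented triad. The bass G is the third, so this is first inversion: figured 6.

6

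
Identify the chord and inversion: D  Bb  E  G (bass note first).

E half-diminished seventh, third inversion

Reducing to letter names: D, Bb, E, G. These stack in thirds as E–G–Bb–D — an E half-diminished seventh chord.
D is the seventh of E half-diminished seventh; seventh in the bass means third inversion (figured bass 4/2).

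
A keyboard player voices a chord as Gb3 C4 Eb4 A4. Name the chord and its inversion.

A diminished seventh, third inversion

The pitch classes Gb, C, Eb, A arrange in thirds as A–C–Eb–Gb: an A diminished seventh chord.
With the seventh (Gb) in the bass, the chord is in third inversion (figured bass 4/2).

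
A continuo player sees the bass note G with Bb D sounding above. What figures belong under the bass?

5/3

The notes G, Bb, D stack in thirds as G–Bb–D — a G minor triad. The bass G is the root, so this is root position: figured 5/3.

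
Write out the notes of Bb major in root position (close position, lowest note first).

Bb, D, F

Bb major is Bb–D–F. Root position puts the root (Bb) in the bass, with the remaining tones above: Bb, D, F.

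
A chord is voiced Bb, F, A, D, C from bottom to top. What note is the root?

Bb, F, A, D, C are the tones of a Bb major ninth chord (Bb–D–F–A–C), making Bb the root.

Bb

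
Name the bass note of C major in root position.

C

In root position the root is lowest. For C major (C–E–G) that is C.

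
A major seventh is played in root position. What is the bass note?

In root position the root is lowest. For A major seventh (A–C#–E–G#) that is A.

A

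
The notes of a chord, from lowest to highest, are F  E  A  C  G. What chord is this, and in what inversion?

F major ninth, root position

The pitch classes F, E, A, C, G arrange in thirds as F–A–C–E–G: an F major ninth chord.
The lowest note is F, the root of the chord, so this is root position.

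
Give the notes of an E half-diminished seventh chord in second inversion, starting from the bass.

Spelling E half-diminished seventh: E–G–Bb–D. In second inversion the fifth is bass, giving Bb, D, E, G from the bottom.

Bb, D, E, G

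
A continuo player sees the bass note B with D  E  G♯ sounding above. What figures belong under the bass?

4/3

The notes B, D, E, G# stack in thirds as E–G#–B–D — an E dominant seventh chord. The bass B is the fifth, so this is second inversion: figured 4/3.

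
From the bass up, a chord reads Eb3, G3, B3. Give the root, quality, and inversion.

Eb augmented, root position

The distinct note names are Eb, G, B. Stacked in thirds they read Eb–G–B, which is an augmented triad on Eb.
The lowest note is Eb, the root of the chord, so this is root position (figured bass 5/3).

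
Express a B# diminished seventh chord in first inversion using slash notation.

B#dim7/D#

First inversion of B# diminished seventh has the third (D#) in the bass. As a slash chord: B#dim7/D#.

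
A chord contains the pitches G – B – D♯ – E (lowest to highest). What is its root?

The distinct letter names are G, B, D#, E. Arranged as a stack of thirds they read E–G–B–D#, so E is the root (an E minor-major seventh chord).

E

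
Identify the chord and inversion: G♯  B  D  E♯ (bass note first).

The pitch classes G#, B, D, E# arrange in thirds as E#–G#–B–D: an E# diminished seventh chord.
The lowest note is G#, the third of the chord, so this is first inversion (figured bass 6/5).

E# diminished seventh, first inversion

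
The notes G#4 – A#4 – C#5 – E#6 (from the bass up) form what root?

Reordering G#, A#, C#, E# into stacked thirds gives A#–C#–E#–G#; the bottom of that stack, A#, is the root.

A#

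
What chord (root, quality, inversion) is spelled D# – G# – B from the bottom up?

G# minor, second inversion

Reducing to letter names: D#, G#, B. These stack in thirds as G#–B–D# — a G# minor triad.
D# is the fifth of G# minor; fifth in the bass means second inversion (figured bass 6/4).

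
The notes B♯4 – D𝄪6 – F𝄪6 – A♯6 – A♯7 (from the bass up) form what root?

The distinct letter names are B#, D##, F##, A#. Arranged as a stack of thirds they read B#–D##–F##–A#, so B# is the root (a B# dominant seventh chord).

B#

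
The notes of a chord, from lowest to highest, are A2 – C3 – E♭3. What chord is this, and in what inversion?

A diminished, root position

The pitch classes A, C, Eb arrange in thirds as A–C–Eb: an A diminished triad.
A is the root of A diminished; root in the bass means root position (figured bass 5/3).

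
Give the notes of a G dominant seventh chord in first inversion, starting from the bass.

G dominant seventh is G–B–D–F. First inversion puts the third (B) in the bass, with the remaining tones above: B, D, F, G.

B, D, F, G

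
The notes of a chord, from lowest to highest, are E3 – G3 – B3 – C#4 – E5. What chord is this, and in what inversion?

The pitch classes E, G, B, C# arrange in thirds as C#–E–G–B: a C# half-diminished seventh chord.
E is the third of C# half-diminished seventh; third in the bass means first inversion (figured bass 6/5).

C# half-diminished seventh, first inversion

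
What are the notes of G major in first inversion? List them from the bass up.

B, D, G

G major is G–B–D. First inversion puts the third (B) in the bass, with the remaining tones above: B, D, G.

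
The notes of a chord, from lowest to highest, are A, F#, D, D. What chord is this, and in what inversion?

The pitch classes A, F#, D arrange in thirds as D–F#–A: a D major triad.
The lowest note is A, the fifth of the chord, so this is second inversion (figured bass 6/4).

D major, second inversion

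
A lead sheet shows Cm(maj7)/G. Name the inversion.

second inversion

Cm(maj7)/G means C minor-major seventh with G in the bass. G is the fifth of C minor-major seventh (C–Eb–G–B), so this is second inversion.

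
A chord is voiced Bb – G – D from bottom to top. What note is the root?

G

Bb, G, D are the tones of a G minor triad (G–Bb–D), making G the root.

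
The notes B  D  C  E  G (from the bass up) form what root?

C

Reordering B, D, C, E, G into stacked thirds gives C–E–G–B–D; the bottom of that stack, C, is the root.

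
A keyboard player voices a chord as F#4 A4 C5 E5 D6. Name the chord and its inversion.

D dominant ninth, first inversion

The distinct note names are F#, A, C, E, D. Stacked in thirds they read D–F#–A–C–E, which is a dominant ninth chord on D.
With the third (F#) in the bass, the chord is in first inversion.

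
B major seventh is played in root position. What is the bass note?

B

In root position the root is lowest. For B major seventh (B–D#–F#–A#) that is B.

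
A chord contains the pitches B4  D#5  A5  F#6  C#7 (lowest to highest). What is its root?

B

B, D#, A, F#, C# are the tones of a B dominant ninth chord (B–D#–F#–A–C#), making B the root.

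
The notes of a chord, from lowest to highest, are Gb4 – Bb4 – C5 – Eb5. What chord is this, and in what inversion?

C half-diminished seventh, second inversion

Reducing to letter names: Gb, Bb, C, Eb. These stack in thirds as C–Eb–Gb–Bb — a C half-diminished seventh chord.
Gb is the fifth of C half-diminished seventh; fifth in the bass means second inversion (figured bass 4/3).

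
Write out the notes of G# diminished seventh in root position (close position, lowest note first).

Spelling G# diminished seventh: G#–B–D–F. In root position the root is bass, giving G#, B, D, F from the bottom.

G#, B, D, F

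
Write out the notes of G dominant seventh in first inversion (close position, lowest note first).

B, D, F, G

The chord tones are G–B–D–F. With the third (B) lowest for first inversion: B, D, F, G.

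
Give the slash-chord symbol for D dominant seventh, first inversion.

D7/F#

First inversion of D dominant seventh has the third (F#) in the bass. As a slash chord: D7/F#.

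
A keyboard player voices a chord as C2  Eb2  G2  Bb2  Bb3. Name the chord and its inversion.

Reducing to letter names: C, Eb, G, Bb. These stack in thirds as C–Eb–G–Bb — a C minor seventh chord.
With the root (C) in the bass, the chord is in root position (figured bass 7).

C minor seventh, root position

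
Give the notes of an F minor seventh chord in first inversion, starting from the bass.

The chord tones are F–Ab–C–Eb. With the third (Ab) lowest for first inversion: Ab, C, Eb, F.

Ab, C, Eb, F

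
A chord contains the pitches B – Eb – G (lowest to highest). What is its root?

Eb

B, Eb, G are the tones of an Eb augmented triad (Eb–G–B), making Eb the root.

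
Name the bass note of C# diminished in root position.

The root of C# diminished (C#–E–G) is C#; that is the bass in root position.

C#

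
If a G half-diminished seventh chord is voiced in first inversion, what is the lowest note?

In first inversion the third is lowest. For G half-diminished seventh (G–Bb–Db–F) that is Bb.

Bb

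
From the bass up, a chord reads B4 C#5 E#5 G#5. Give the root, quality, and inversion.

C# dominant seventh, third inversion

The distinct note names are B, C#, E#, G#. Stacked in thirds they read C#–E#–G#–B, which is a dominant seventh chord on C#.
B is the seventh of C# dominant seventh; seventh in the bass means third inversion (figured bass 4/2).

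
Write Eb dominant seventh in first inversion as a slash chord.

First inversion of Eb dominant seventh has the third (G) in the bass. As a slash chord: Eb7/G.

Eb7/G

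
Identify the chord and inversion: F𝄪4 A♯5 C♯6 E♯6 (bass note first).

Reducing to letter names: F##, A#, C#, E#. These stack in thirds as F##–A#–C#–E# — an F## half-diminished seventh chord.
With the root (F##) in the bass, the chord is in root position (figured bass 7).

F## half-diminished seventh, root position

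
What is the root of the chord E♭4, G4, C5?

Reordering Eb, G, C into stacked thirds gives C–Eb–G; the bottom of that stack, C, is the root.

C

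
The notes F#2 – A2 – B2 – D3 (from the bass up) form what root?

The distinct letter names are F#, A, B, D. Arranged as a stack of thirds they read B–D–F#–A, so B is the root (a B minor seventh chord).

B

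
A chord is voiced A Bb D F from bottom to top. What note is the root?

Bb

A, Bb, D, F are the tones of a Bb major seventh chord (Bb–D–F–A), making Bb the root.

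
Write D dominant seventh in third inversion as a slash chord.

Third inversion of D dominant seventh has the seventh (C) in the bass. As a slash chord: D7/C.

D7/C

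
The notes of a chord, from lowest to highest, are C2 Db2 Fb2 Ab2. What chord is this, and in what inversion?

Db minor-major seventh, third inversion

The distinct note names are C, Db, Fb, Ab. Stacked in thirds they read Db–Fb–Ab–C, which is a minor-major seventh chord on Db.
C is the seventh of Db minor-major seventh; seventh in the bass means third inversion (figured bass 4/2).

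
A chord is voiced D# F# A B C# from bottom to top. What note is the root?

B

Reordering D#, F#, A, B, C# into stacked thirds gives B–D#–F#–A–C#; the bottom of that stack, B, is the root.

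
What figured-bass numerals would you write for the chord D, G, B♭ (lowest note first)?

The notes D, G, Bb stack in thirds as G–Bb–D — a G minor triad. The bass D is the fifth, so this is second inversion: figured 6/4.

6/4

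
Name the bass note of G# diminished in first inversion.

B

The third of G# diminished (G#–B–D) is B; that is the bass in first inversion.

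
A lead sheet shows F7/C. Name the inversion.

second inversion

F7/C means F dominant seventh with C in the bass. C is the fifth of F dominant seventh (F–A–C–Eb), so this is second inversion.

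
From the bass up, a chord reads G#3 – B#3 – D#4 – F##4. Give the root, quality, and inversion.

Reducing to letter names: G#, B#, D#, F##. These stack in thirds as G#–B#–D#–F## — a G# major seventh chord.
The lowest note is G#, the root of the chord, so this is root position (figured bass 7).

G# major seventh, root position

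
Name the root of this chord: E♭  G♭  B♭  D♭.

The distinct letter names are Eb, Gb, Bb, Db. Arranged as a stack of thirds they read Eb–Gb–Bb–Db, so Eb is the root (an Eb minor seventh chord).

Eb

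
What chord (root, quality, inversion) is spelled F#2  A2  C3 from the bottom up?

F# diminished, root position

The distinct note names are F#, A, C. Stacked in thirds they read F#–A–C, which is a diminished triad on F#.
F# is the root of F# diminished; root in the bass means root position (figured bass 5/3).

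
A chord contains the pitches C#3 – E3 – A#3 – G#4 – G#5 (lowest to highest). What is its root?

A#

Reordering C#, E, A#, G# into stacked thirds gives A#–C#–E–G#; the bottom of that stack, A#, is the root.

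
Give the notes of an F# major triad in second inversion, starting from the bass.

The chord tones are F#–A#–C#. With the fifth (C#) lowest for second inversion: C#, F#, A#.

C#, F#, A#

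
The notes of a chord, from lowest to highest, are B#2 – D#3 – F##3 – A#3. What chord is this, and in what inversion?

Reducing to letter names: B#, D#, F##, A#. These stack in thirds as B#–D#–F##–A# — a B# minor seventh chord.
With the root (B#) in the bass, the chord is in root position (figured bass 7).

B# minor seventh, root position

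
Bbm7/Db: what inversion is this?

first inversion

Bbm7/Db means Bb minor seventh with Db in the bass. Db is the third of Bb minor seventh (Bb–Db–F–Ab), so this is first inversion.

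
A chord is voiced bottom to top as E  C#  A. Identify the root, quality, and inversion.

Reducing to letter names: E, C#, A. These stack in thirds as A–C#–E — an A major triad.
With the fifth (E) in the bass, the chord is in second inversion (figured bass 6/4).

A major, second inversion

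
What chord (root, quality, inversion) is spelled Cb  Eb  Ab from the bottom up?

Ab minor, first inversion

Reducing to letter names: Cb, Eb, Ab. These stack in thirds as Ab–Cb–Eb — an Ab minor triad.
Cb is the third of Ab minor; third in the bass means first inversion (figured bass 6).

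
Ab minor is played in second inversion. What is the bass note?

Eb

Ab minor is Ab–Cb–Eb. Second inversion places the fifth in the bass: Eb.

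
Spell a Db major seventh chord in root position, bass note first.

Spelling Db major seventh: Db–F–Ab–C. In root position the root is bass, giving Db, F, Ab, C from the bottom.

Db, F, Ab, C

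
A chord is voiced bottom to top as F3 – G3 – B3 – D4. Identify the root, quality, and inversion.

G dominant seventh, third inversion

The distinct note names are F, G, B, D. Stacked in thirds they read G–B–D–F, which is a dominant seventh chord on G.
F is the seventh of G dominant seventh; seventh in the bass means third inversion (figured bass 4/2).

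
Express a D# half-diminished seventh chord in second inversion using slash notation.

Second inversion of D# half-diminished seventh has the fifth (A) in the bass. As a slash chord: D#ø7/A.

D#ø7/A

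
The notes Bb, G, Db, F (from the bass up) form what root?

Reordering Bb, G, Db, F into stacked thirds gives G–Bb–Db–F; the bottom of that stack, G, is the root.

G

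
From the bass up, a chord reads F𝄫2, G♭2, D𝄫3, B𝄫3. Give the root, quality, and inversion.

Gb diminished seventh, third inversion

The distinct note names are Fbb, Gb, Dbb, Bbb. Stacked in thirds they read Gb–Bbb–Dbb–Fbb, which is a diminished seventh chord on Gb.
The lowest note is Fbb, the seventh of the chord, so this is third inversion (figured bass 4/2).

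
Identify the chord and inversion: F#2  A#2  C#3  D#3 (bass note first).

D# minor seventh, first inversion

The pitch classes F#, A#, C#, D# arrange in thirds as D#–F#–A#–C#: a D# minor seventh chord.
F# is the third of D# minor seventh; third in the bass means first inversion (figured bass 6/5).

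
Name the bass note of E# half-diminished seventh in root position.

In root position the root is lowest. For E# half-diminished seventh (E#–G#–B–D#) that is E#.

E#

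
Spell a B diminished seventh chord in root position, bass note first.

B, D, F, Ab

Spelling B diminished seventh: B–D–F–Ab. In root position the root is bass, giving B, D, F, Ab from the bottom.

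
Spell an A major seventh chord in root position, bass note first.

Spelling A major seventh: A–C#–E–G#. In root position the root is bass, giving A, C#, E, G# from the bottom.

A, C#, E, G#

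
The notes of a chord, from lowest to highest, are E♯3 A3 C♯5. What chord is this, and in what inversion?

A augmented, second inversion

The distinct note names are E#, A, C#. Stacked in thirds they read A–C#–E#, which is an augmented triad on A.
The lowest note is E#, the fifth of the chord, so this is second inversion (figured bass 6/4).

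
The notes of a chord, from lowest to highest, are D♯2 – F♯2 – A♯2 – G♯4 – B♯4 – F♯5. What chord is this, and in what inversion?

G# dominant ninth, second inversion

Reducing to letter names: D#, F#, A#, G#, B#. These stack in thirds as G#–B#–D#–F#–A# — a G# dominant ninth chord.
The lowest note is D#, the fifth of the chord, so this is second inversion.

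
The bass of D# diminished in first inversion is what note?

The third of D# diminished (D#–F#–A) is F#; that is the bass in first inversion.

F#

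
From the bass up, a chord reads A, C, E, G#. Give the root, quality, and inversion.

The pitch classes A, C, E, G# arrange in thirds as A–C–E–G#: an A minor-major seventh chord.
The lowest note is A, the root of the chord, so this is root position (figured bass 7).

A minor-major seventh, root position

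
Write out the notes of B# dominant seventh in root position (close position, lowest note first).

B#, D##, F##, A#

B# dominant seventh is B#–D##–F##–A#. Root position puts the root (B#) in the bass, with the remaining tones above: B#, D##, F##, A#.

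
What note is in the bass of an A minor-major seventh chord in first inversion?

In first inversion the third is lowest. For A minor-major seventh (A–C–E–G#) that is C.

C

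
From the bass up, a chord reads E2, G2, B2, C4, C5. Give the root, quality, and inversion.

The distinct note names are E, G, B, C. Stacked in thirds they read C–E–G–B, which is a major seventh chord on C.
The lowest note is E, the third of the chord, so this is first inversion (figured bass 6/5).

C major seventh, first inversion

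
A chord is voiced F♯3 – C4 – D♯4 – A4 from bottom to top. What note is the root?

The distinct letter names are F#, C, D#, A. Arranged as a stack of thirds they read D#–F#–A–C, so D# is the root (a D# diminished seventh chord).

D#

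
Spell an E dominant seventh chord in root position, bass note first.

Spelling E dominant seventh: E–G#–B–D. In root position the root is bass, giving E, G#, B, D from the bottom.

E, G#, B, D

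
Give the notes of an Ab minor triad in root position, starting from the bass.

Ab, Cb, Eb

Spelling Ab minor: Ab–Cb–Eb. In root position the root is bass, giving Ab, Cb, Eb from the bottom.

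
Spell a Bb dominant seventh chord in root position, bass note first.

Bb dominant seventh is Bb–D–F–Ab. Root position puts the root (Bb) in the bass, with the remaining tones above: Bb, D, F, Ab.

Bb, D, F, Ab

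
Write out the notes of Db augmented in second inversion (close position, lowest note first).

Db augmented is Db–F–A. Second inversion puts the fifth (A) in the bass, with the remaining tones above: A, Db, F.

A, Db, F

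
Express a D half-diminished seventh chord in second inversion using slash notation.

Dø7/Ab

Second inversion of D half-diminished seventh has the fifth (Ab) in the bass. As a slash chord: Dø7/Ab.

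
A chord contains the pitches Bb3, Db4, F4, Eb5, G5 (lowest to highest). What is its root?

Eb

Bb, Db, F, Eb, G are the tones of an Eb dominant ninth chord (Eb–G–Bb–Db–F), making Eb the root.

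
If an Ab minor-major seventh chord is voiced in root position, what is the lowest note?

Ab

The root of Ab minor-major seventh (Ab–Cb–Eb–G) is Ab; that is the bass in root position.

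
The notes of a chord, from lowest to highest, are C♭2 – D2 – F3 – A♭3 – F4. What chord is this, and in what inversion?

Reducing to letter names: Cb, D, F, Ab. These stack in thirds as D–F–Ab–Cb — a D diminished seventh chord.
Cb is the seventh of D diminished seventh; seventh in the bass means third inversion (figured bass 4/2).

D diminished seventh, third inversion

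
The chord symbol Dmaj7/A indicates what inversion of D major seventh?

second inversion

Dmaj7/A means D major seventh with A in the bass. A is the fifth of D major seventh (D–F#–A–C#), so this is second inversion.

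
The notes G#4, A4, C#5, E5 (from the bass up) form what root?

A

Reordering G#, A, C#, E into stacked thirds gives A–C#–E–G#; the bottom of that stack, A, is the root.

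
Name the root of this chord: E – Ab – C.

Ab

The distinct letter names are E, Ab, C. Arranged as a stack of thirds they read Ab–C–E, so Ab is the root (an Ab augmented triad).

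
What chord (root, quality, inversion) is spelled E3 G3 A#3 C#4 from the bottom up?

The distinct note names are E, G, A#, C#. Stacked in thirds they read A#–C#–E–G, which is a diminished seventh chord on A#.
E is the fifth of A# diminished seventh; fifth in the bass means second inversion (figured bass 4/3).

A# diminished seventh, second inversion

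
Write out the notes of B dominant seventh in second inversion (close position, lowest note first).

F#, A, B, D#

B dominant seventh is B–D#–F#–A. Second inversion puts the fifth (F#) in the bass, with the remaining tones above: F#, A, B, D#.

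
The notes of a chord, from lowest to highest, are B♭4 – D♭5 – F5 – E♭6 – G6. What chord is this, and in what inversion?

Eb dominant ninth, second inversion

The pitch classes Bb, Db, F, Eb, G arrange in thirds as Eb–G–Bb–Db–F: an Eb dominant ninth chord.
Bb is the fifth of Eb dominant ninth; fifth in the bass means second inversion.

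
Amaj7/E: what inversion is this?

Amaj7/E means A major seventh with E in the bass. E is the fifth of A major seventh (A–C#–E–G#), so this is second inversion.

second inversion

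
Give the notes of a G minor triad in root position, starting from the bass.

The chord tones are G–Bb–D. With the root (G) lowest for root position: G, Bb, D.

G, Bb, D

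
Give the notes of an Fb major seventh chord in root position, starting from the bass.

The chord tones are Fb–Ab–Cb–Eb. With the root (Fb) lowest for root position: Fb, Ab, Cb, Eb.

Fb, Ab, Cb, Eb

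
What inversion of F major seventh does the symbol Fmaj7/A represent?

Fmaj7/A means F major seventh with A in the bass. A is the third of F major seventh (F–A–C–E), so this is first inversion.

first inversion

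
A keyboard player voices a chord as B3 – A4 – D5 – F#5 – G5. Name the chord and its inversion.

G major ninth, first inversion

The distinct note names are B, A, D, F#, G. Stacked in thirds they read G–B–D–F#–A, which is a major ninth chord on G.
With the third (B) in the bass, the chord is in first inversion.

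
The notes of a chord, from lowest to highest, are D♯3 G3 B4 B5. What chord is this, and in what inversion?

G augmented, second inversion

Reducing to letter names: D#, G, B. These stack in thirds as G–B–D# — a G augmented triad.
With the fifth (D#) in the bass, the chord is in second inversion (figured bass 6/4).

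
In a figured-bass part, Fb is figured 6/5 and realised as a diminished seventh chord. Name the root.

Db

The figures 6/5 mean the third of the chord is in the bass. If Fb is the third of a diminished seventh chord, the root is Db (chord tones Db–Fb–Abb–Cbb).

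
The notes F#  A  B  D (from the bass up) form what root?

B

Reordering F#, A, B, D into stacked thirds gives B–D–F#–A; the bottom of that stack, B, is the root.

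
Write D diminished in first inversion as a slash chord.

First inversion of D diminished has the third (F) in the bass. As a slash chord: Ddim/F.

Ddim/F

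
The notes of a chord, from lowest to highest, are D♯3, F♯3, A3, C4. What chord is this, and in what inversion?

D# diminished seventh, root position

The distinct note names are D#, F#, A, C. Stacked in thirds they read D#–F#–A–C, which is a diminished seventh chord on D#.
The lowest note is D#, the root of the chord, so this is root position (figured bass 7).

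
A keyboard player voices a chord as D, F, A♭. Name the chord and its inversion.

The pitch classes D, F, Ab arrange in thirds as D–F–Ab: a D diminished triad.
The lowest note is D, the root of the chord, so this is root position (figured bass 5/3).

D diminished, root position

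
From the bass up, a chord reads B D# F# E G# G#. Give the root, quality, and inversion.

The distinct note names are B, D#, F#, E, G#. Stacked in thirds they read E–G#–B–D#–F#, which is a major ninth chord on E.
B is the fifth of E major ninth; fifth in the bass means second inversion.

E major ninth, second inversion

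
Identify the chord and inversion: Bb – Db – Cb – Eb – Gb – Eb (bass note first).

Cb major ninth, third inversion

Reducing to letter names: Bb, Db, Cb, Eb, Gb. These stack in thirds as Cb–Eb–Gb–Bb–Db — a Cb major ninth chord.
The lowest note is Bb, the seventh of the chord, so this is third inversion.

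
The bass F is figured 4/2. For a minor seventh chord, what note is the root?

The figures 4/2 mean the seventh of the chord is in the bass. If F is the seventh of a minor seventh chord, the root is G (chord tones G–Bb–D–F).

G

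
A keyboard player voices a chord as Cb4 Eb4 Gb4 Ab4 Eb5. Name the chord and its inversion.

The distinct note names are Cb, Eb, Gb, Ab. Stacked in thirds they read Ab–Cb–Eb–Gb, which is a minor seventh chord on Ab.
With the third (Cb) in the bass, the chord is in first inversion (figured bass 6/5).

Ab minor seventh, first inversion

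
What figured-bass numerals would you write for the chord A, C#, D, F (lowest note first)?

The notes A, C#, D, F stack in thirds as D–F–A–C# — a D minor-major seventh chord. The bass A is the fifth, so this is second inversion: figured 4/3.

4/3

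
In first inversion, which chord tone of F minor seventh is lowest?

In first inversion the third is lowest. For F minor seventh (F–Ab–C–Eb) that is Ab.

Ab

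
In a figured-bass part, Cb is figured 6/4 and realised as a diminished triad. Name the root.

The figures 6/4 mean the fifth of the chord is in the bass. If Cb is the fifth of a diminished triad, the root is F (chord tones F–Ab–Cb).

F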